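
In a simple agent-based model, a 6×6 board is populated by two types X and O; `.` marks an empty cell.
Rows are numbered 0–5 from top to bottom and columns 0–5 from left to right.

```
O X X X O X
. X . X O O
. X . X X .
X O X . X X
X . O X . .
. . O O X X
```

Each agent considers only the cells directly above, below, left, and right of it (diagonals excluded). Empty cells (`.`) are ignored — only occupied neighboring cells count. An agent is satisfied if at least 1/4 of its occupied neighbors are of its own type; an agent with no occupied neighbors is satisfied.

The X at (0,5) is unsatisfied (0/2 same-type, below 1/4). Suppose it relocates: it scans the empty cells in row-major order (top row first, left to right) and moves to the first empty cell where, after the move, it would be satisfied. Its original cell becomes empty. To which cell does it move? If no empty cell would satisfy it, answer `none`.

(1,0)

Vacating (0,5). Empty cells in order:
  (1,0): 1/2 same-type → satisfied — stop here.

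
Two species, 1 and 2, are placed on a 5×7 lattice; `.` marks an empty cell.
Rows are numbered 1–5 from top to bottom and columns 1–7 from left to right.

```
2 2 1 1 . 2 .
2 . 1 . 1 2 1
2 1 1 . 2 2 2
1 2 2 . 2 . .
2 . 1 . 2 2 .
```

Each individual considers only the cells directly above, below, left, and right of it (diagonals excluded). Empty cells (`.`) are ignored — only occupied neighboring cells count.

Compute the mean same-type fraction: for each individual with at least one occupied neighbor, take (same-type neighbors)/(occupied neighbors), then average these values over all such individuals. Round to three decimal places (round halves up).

(1,1)2 2/2
(1,2)2 1/2
(1,3)1 2/3
(1,4)1 1/1
(1,6)2 1/1
(2,1)2 2/2
(2,3)1 2/2
(2,5)1 0/2
(2,6)2 2/4
(2,7)1 0/2
(3,1)2 1/3
(3,2)1 1/3
(3,3)1 2/3
(3,5)2 2/3
(3,6)2 3/3
(3,7)2 1/2
(4,1)1 0/3
(4,2)2 1/3
(4,3)2 1/3
(4,5)2 2/2
(5,1)2 0/1
(5,3)1 0/1
(5,5)2 2/2
(5,6)2 1/1
Sum over 24 individuals: 2/2 + 1/2 + 2/3 + 1/1 + 1/1 + 2/2 + 2/2 + 0/2 + 2/4 + 0/2 + 1/3 + 1/3 + 2/3 + 2/3 + 3/3 + 1/2 + 0/3 + 1/3 + 1/3 + 2/2 + 0/1 + 0/1 + 2/2 + 1/1 = 83/6; mean = 83/6 ÷ 24 = 83/144 = 0.576388… → 0.576.

0.576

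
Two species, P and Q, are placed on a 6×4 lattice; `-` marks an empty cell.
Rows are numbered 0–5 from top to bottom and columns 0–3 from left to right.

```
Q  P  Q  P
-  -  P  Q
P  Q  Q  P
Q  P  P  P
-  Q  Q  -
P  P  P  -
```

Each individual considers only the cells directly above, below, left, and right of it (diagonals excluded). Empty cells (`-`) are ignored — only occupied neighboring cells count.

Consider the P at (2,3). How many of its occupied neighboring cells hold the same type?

Occupied neighbors of (2,3): (1,3)=Q, (3,3)=P, (2,2)=Q.
Same type (P): 1 of 3.

1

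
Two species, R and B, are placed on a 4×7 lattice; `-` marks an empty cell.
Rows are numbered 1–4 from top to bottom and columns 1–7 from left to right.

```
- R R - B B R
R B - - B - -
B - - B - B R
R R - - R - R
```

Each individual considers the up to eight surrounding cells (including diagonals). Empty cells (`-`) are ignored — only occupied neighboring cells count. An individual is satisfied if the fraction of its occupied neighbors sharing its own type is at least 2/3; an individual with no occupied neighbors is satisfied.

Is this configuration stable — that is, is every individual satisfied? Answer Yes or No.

(1,2)R 2/3 ✓
(1,3)R 1/2 ✗
(1,5)B 2/2 ✓
(1,6)B 2/3 ✓
(1,7)R 0/1 ✗
(2,1)R 1/3 ✗
(2,2)B 1/4 ✗
(2,5)B 4/4 ✓
(3,1)B 1/4 ✗
(3,4)B 1/2 ✗
(3,6)B 1/4 ✗
(3,7)R 1/2 ✗
(4,1)R 1/2 ✗
(4,2)R 1/2 ✗
(4,5)R 0/2 ✗
(4,7)R 1/2 ✗
For instance (1,3) has only 1/2 same-type neighbors, below 2/3.

No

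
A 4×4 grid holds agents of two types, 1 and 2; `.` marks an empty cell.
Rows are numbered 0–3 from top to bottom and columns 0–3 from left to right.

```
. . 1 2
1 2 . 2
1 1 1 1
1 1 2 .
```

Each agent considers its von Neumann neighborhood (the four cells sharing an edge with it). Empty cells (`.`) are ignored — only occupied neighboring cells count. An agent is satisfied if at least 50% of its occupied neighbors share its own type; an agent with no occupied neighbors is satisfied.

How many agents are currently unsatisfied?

Row 0: (0,2)1 0/1 unhappy · (0,3)2 1/2 ok
Row 1: (1,0)1 1/2 ok · (1,1)2 0/2 unhappy · (1,3)2 1/2 ok
Row 2: (2,0)1 3/3 ok · (2,1)1 3/4 ok · (2,2)1 2/3 ok · (2,3)1 1/2 ok
Row 3: (3,0)1 2/2 ok · (3,1)1 2/3 ok · (3,2)2 0/2 unhappy
Unsatisfied: (0,2), (1,1), (3,2) — 3 in total.

3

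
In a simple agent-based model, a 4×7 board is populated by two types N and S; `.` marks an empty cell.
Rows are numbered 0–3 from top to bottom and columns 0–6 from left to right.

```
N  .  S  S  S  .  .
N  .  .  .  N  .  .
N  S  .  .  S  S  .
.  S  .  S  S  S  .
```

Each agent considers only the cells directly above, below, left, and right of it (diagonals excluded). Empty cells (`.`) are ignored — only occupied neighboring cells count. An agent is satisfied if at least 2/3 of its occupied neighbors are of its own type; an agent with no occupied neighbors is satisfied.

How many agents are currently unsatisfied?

(0,0)N 1/1 ✓
(0,2)S 1/1 ✓
(0,3)S 2/2 ✓
(0,4)S 1/2 ✗
(1,0)N 2/2 ✓
(1,4)N 0/2 ✗
(2,0)N 1/2 ✗
(2,1)S 1/2 ✗
(2,4)S 2/3 ✓
(2,5)S 2/2 ✓
(3,1)S 1/1 ✓
(3,3)S 1/1 ✓
(3,4)S 3/3 ✓
(3,5)S 2/2 ✓
Unsatisfied: (0,4), (1,4), (2,0), (2,1) — 4 in total.

4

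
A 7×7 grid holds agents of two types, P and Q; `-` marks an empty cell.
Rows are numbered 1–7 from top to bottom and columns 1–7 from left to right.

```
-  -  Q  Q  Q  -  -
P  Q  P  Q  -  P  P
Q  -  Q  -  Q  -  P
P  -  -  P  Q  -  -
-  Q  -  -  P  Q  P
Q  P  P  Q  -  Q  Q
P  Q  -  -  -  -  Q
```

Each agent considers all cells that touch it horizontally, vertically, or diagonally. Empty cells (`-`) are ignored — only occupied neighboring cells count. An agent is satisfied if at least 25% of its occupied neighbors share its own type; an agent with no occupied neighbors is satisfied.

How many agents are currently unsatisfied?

Row 1: (1,3)Q 3/4 satisfied · (1,4)Q 3/4 satisfied · (1,5)Q 2/3 satisfied
Row 2: (2,1)P 0/2 not · (2,2)Q 3/5 satisfied · (2,3)P 0/5 not · (2,4)Q 5/6 satisfied · (2,6)P 2/4 satisfied · (2,7)P 2/2 satisfied
Row 3: (3,1)Q 1/3 satisfied · (3,3)Q 2/4 satisfied · (3,5)Q 2/4 satisfied · (3,7)P 2/2 satisfied
Row 4: (4,1)P 0/2 not · (4,4)P 1/4 satisfied · (4,5)Q 2/4 satisfied
Row 5: (5,2)Q 1/4 satisfied · (5,5)P 1/5 not · (5,6)Q 3/5 satisfied · (5,7)P 0/3 not
Row 6: (6,1)Q 2/4 satisfied · (6,2)P 2/5 satisfied · (6,3)P 1/4 satisfied · (6,4)Q 0/2 not · (6,6)Q 3/5 satisfied · (6,7)Q 3/4 satisfied
Row 7: (7,1)P 1/3 satisfied · (7,2)Q 1/4 satisfied · (7,7)Q 2/2 satisfied
Unsatisfied: (2,1), (2,3), (4,1), (5,5), (5,7), (6,4) — 6 in total.

6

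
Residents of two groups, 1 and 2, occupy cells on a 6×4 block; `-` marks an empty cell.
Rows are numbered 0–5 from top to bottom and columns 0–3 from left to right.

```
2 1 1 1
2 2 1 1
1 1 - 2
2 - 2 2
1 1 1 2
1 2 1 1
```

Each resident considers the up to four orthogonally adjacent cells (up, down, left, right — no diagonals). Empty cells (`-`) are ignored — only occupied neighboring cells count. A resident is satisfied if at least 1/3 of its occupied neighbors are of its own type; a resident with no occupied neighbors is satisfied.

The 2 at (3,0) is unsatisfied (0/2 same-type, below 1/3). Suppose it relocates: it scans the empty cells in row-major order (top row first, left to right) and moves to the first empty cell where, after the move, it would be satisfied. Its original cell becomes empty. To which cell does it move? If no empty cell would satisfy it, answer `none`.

(2,2)

Vacating (3,0). Empty cells in order:
  (2,2): 2/4 same-type → satisfied — stop here.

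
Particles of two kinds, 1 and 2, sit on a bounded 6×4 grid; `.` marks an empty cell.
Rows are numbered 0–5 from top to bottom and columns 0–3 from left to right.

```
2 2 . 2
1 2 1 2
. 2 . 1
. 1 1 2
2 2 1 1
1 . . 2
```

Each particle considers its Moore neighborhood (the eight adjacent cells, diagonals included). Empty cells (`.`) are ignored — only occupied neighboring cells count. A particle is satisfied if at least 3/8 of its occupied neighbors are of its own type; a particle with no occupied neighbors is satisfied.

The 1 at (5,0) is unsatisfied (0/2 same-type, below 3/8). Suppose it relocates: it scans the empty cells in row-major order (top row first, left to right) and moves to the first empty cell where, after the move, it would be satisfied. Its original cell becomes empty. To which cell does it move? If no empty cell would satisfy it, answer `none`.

Vacating (5,0). Empty cells in order:
  (0,2): 1/5 same-type → still unsatisfied.
  (2,0): 2/4 same-type → satisfied — stop here.

(2,0)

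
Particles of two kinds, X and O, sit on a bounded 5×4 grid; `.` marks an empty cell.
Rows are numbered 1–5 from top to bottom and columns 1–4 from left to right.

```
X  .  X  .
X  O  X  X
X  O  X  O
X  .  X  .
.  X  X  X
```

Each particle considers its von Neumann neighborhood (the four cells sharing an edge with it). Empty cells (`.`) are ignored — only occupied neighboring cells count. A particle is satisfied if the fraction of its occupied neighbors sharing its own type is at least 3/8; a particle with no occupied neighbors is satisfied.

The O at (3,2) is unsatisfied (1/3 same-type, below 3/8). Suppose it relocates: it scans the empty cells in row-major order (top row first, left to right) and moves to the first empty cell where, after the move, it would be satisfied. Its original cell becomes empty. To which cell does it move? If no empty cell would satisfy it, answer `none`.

none

Vacating (3,2). Empty cells in order:
  (1,2): 1/3 same-type → still unsatisfied.
  (1,4): 0/2 same-type → still unsatisfied.
  (4,2): 0/3 same-type → still unsatisfied.
  (4,4): 1/3 same-type → still unsatisfied.
  (5,1): 0/2 same-type → still unsatisfied.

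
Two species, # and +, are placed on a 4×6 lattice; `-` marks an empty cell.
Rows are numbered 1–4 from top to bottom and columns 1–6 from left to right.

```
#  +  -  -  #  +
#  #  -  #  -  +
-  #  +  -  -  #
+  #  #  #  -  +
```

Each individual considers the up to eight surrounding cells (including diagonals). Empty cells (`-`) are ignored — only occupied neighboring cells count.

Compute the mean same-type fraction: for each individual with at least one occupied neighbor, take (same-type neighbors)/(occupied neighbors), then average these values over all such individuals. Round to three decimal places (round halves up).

0.381

(1,1)# 2/3
(1,2)+ 0/3
(1,5)# 1/3
(1,6)+ 1/2
(2,1)# 3/4
(2,2)# 3/5
(2,4)# 1/2
(2,6)+ 1/3
(3,2)# 4/6
(3,3)+ 0/6
(3,6)# 0/2
(4,1)+ 0/2
(4,2)# 2/4
(4,3)# 3/4
(4,4)# 1/2
(4,6)+ 0/1
Sum over 16 individuals: 2/3 + 0/3 + 1/3 + 1/2 + 3/4 + 3/5 + 1/2 + 1/3 + 4/6 + 0/6 + 0/2 + 0/2 + 2/4 + 3/4 + 1/2 + 0/1 = 61/10; mean = 61/10 ÷ 16 = 61/160 = 0.38125 → 0.381.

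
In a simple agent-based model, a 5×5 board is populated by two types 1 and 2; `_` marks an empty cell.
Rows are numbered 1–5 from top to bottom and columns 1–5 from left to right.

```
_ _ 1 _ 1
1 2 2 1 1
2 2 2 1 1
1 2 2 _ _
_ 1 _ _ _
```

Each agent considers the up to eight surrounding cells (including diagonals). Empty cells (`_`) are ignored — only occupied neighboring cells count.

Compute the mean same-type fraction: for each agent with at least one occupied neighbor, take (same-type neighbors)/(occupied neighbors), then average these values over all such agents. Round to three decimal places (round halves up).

0.602

(1,3)1 1/3
(1,5)1 2/2
(2,1)1 0/3
(2,2)2 4/6
(2,3)2 3/6
(2,4)1 5/7
(2,5)1 4/4
(3,1)2 3/5
(3,2)2 6/8
(3,3)2 5/7
(3,4)1 3/6
(3,5)1 3/3
(4,1)1 1/4
(4,2)2 4/6
(4,3)2 3/5
(5,2)1 1/3
Sum over 16 agents: 1/3 + 2/2 + 0/3 + 4/6 + 3/6 + 5/7 + 4/4 + 3/5 + 6/8 + 5/7 + 3/6 + 3/3 + 1/4 + 4/6 + 3/5 + 1/3 = 337/35; mean = 337/35 ÷ 16 = 337/560 = 0.601785… → 0.602.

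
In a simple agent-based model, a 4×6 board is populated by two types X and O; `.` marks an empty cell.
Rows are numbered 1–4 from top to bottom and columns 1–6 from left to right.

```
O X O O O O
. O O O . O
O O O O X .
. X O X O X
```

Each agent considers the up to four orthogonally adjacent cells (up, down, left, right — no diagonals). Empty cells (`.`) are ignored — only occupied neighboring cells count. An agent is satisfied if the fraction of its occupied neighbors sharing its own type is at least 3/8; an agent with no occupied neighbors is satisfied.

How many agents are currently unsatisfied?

(1,1)O 0/1 ✗
(1,2)X 0/3 ✗
(1,3)O 2/3 ✓
(1,4)O 3/3 ✓
(1,5)O 2/2 ✓
(1,6)O 2/2 ✓
(2,2)O 2/3 ✓
(2,3)O 4/4 ✓
(2,4)O 3/3 ✓
(2,6)O 1/1 ✓
(3,1)O 1/1 ✓
(3,2)O 3/4 ✓
(3,3)O 4/4 ✓
(3,4)O 2/4 ✓
(3,5)X 0/2 ✗
(4,2)X 0/2 ✗
(4,3)O 1/3 ✗
(4,4)X 0/3 ✗
(4,5)O 0/3 ✗
(4,6)X 0/1 ✗
Unsatisfied: (1,1), (1,2), (3,5), (4,2), (4,3), (4,4), (4,5), (4,6) — 8 in total.

8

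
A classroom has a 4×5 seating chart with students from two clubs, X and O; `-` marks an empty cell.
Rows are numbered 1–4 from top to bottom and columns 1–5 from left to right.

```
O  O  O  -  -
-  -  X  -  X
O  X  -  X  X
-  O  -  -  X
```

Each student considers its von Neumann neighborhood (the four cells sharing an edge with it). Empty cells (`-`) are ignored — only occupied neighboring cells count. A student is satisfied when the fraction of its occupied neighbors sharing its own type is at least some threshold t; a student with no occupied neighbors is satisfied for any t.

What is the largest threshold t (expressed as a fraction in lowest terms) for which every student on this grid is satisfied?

Row 1: (1,1)O 1/1 · (1,2)O 2/2 · (1,3)O 1/2
Row 2: (2,3)X 0/1 · (2,5)X 1/1
Row 3: (3,1)O 0/1 · (3,2)X 0/2 · (3,4)X 1/1 · (3,5)X 3/3
Row 4: (4,2)O 0/1 · (4,5)X 1/1
The smallest same-type fraction is 0/1 at (2,3), which reduces to 0/1. Any threshold above that leaves this student unsatisfied.

0/1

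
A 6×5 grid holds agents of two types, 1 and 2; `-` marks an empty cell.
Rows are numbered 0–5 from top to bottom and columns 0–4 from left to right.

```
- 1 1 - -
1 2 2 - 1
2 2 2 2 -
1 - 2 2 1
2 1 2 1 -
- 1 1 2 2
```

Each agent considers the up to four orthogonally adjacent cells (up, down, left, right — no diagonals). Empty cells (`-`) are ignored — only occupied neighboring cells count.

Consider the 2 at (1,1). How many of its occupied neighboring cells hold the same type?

2

Occupied neighbors of (1,1): (0,1)=1, (2,1)=2, (1,0)=1, (1,2)=2.
Same type (2): 2 of 4.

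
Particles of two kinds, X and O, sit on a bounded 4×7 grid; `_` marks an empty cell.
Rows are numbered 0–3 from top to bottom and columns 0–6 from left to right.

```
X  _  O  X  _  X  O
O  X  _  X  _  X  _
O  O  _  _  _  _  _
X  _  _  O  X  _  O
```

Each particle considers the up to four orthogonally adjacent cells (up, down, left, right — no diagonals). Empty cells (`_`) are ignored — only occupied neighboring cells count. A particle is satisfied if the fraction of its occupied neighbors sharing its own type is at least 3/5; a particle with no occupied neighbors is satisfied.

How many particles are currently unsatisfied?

(0,0)X 0/1 ✗
(0,2)O 0/1 ✗
(0,3)X 1/2 ✗
(0,5)X 1/2 ✗
(0,6)O 0/1 ✗
(1,0)O 1/3 ✗
(1,1)X 0/2 ✗
(1,3)X 1/1 ✓
(1,5)X 1/1 ✓
(2,0)O 2/3 ✓
(2,1)O 1/2 ✗
(3,0)X 0/1 ✗
(3,3)O 0/1 ✗
(3,4)X 0/1 ✗
(3,6)O 0/0 ✓
Unsatisfied: (0,0), (0,2), (0,3), (0,5), (0,6), (1,0), (1,1), (2,1), (3,0), (3,3), (3,4) — 11 in total.

11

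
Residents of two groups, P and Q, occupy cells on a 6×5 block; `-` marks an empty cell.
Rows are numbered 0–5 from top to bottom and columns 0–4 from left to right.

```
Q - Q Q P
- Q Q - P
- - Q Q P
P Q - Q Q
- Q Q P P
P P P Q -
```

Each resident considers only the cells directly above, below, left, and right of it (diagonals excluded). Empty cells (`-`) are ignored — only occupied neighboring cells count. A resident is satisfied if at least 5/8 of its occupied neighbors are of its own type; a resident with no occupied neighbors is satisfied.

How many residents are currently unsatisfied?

Row 0: (0,0)Q 0/0 ok · (0,2)Q 2/2 ok · (0,3)Q 1/2 unhappy · (0,4)P 1/2 unhappy
Row 1: (1,1)Q 1/1 ok · (1,2)Q 3/3 ok · (1,4)P 2/2 ok
Row 2: (2,2)Q 2/2 ok · (2,3)Q 2/3 ok · (2,4)P 1/3 unhappy
Row 3: (3,0)P 0/1 unhappy · (3,1)Q 1/2 unhappy · (3,3)Q 2/3 ok · (3,4)Q 1/3 unhappy
Row 4: (4,1)Q 2/3 ok · (4,2)Q 1/3 unhappy · (4,3)P 1/4 unhappy · (4,4)P 1/2 unhappy
Row 5: (5,0)P 1/1 ok · (5,1)P 2/3 ok · (5,2)P 1/3 unhappy · (5,3)Q 0/2 unhappy
Unsatisfied: (0,3), (0,4), (2,4), (3,0), (3,1), (3,4), (4,2), (4,3), (4,4), (5,2), (5,3) — 11 in total.

11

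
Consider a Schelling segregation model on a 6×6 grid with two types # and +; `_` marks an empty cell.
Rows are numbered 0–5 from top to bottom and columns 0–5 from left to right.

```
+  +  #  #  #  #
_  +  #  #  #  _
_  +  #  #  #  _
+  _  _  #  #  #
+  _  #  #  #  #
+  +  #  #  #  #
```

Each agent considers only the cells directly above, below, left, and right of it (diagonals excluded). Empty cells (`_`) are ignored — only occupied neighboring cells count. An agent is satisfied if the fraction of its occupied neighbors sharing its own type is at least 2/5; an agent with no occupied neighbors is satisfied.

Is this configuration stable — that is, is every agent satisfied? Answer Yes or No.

Row 0: (0,0)+ 1/1 satisfied · (0,1)+ 2/3 satisfied · (0,2)# 2/3 satisfied · (0,3)# 3/3 satisfied · (0,4)# 3/3 satisfied · (0,5)# 1/1 satisfied
Row 1: (1,1)+ 2/3 satisfied · (1,2)# 3/4 satisfied · (1,3)# 4/4 satisfied · (1,4)# 3/3 satisfied
Row 2: (2,1)+ 1/2 satisfied · (2,2)# 2/3 satisfied · (2,3)# 4/4 satisfied · (2,4)# 3/3 satisfied
Row 3: (3,0)+ 1/1 satisfied · (3,3)# 3/3 satisfied · (3,4)# 4/4 satisfied · (3,5)# 2/2 satisfied
Row 4: (4,0)+ 2/2 satisfied · (4,2)# 2/2 satisfied · (4,3)# 4/4 satisfied · (4,4)# 4/4 satisfied · (4,5)# 3/3 satisfied
Row 5: (5,0)+ 2/2 satisfied · (5,1)+ 1/2 satisfied · (5,2)# 2/3 satisfied · (5,3)# 3/3 satisfied · (5,4)# 3/3 satisfied · (5,5)# 2/2 satisfied
All meet the threshold, so the configuration is stable.

Yes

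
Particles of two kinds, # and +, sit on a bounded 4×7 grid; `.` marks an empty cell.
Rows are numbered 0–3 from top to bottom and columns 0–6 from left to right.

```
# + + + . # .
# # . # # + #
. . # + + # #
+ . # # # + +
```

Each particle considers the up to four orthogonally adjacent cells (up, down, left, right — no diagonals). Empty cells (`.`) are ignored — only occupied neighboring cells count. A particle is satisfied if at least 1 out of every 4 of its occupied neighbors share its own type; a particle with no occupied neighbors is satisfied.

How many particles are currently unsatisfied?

(0,0)# 1/2 ok
(0,1)+ 1/3 ok
(0,2)+ 2/2 ok
(0,3)+ 1/2 ok
(0,5)# 0/1 unhappy
(1,0)# 2/2 ok
(1,1)# 1/2 ok
(1,3)# 1/3 ok
(1,4)# 1/3 ok
(1,5)+ 0/4 unhappy
(1,6)# 1/2 ok
(2,2)# 1/2 ok
(2,3)+ 1/4 ok
(2,4)+ 1/4 ok
(2,5)# 1/4 ok
(2,6)# 2/3 ok
(3,0)+ 0/0 ok
(3,2)# 2/2 ok
(3,3)# 2/3 ok
(3,4)# 1/3 ok
(3,5)+ 1/3 ok
(3,6)+ 1/2 ok
Unsatisfied: (0,5), (1,5) — 2 in total.

2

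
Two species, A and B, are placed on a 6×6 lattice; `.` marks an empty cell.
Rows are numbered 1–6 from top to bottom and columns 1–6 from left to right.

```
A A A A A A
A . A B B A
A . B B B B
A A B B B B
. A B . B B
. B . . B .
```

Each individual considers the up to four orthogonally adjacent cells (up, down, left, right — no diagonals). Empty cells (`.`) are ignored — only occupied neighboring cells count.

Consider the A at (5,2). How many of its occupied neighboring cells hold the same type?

Occupied neighbors of (5,2): (4,2)=A, (6,2)=B, (5,3)=B.
Same type (A): 1 of 3.

1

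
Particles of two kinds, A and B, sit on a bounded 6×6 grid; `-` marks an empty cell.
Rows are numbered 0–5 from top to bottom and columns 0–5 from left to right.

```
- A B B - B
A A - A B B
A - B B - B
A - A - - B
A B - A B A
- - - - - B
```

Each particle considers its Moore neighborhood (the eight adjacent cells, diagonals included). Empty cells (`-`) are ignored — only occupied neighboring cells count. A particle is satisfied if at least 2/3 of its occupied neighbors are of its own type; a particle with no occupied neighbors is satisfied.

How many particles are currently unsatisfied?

12

(0,1)A 2/3 ✓
(0,2)B 1/4 ✗
(0,3)B 2/3 ✓
(0,5)B 2/2 ✓
(1,0)A 3/3 ✓
(1,1)A 3/5 ✗
(1,3)A 0/5 ✗
(1,4)B 5/6 ✓
(1,5)B 3/3 ✓
(2,0)A 3/3 ✓
(2,2)B 1/4 ✗
(2,3)B 2/4 ✗
(2,5)B 3/3 ✓
(3,0)A 2/3 ✓
(3,2)A 1/4 ✗
(3,5)B 2/3 ✓
(4,0)A 1/2 ✗
(4,1)B 0/3 ✗
(4,3)A 1/2 ✗
(4,4)B 2/4 ✗
(4,5)A 0/3 ✗
(5,5)B 1/2 ✗
Unsatisfied: (0,2), (1,1), (1,3), (2,2), (2,3), (3,2), (4,0), (4,1), (4,3), (4,4), (4,5), (5,5) — 12 in total.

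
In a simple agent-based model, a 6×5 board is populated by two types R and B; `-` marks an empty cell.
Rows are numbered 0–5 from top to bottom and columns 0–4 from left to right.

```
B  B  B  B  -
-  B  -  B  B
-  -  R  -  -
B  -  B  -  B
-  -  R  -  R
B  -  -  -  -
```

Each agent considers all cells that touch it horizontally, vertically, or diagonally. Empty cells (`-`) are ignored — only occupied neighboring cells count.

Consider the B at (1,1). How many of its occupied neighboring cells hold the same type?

3

Occupied neighbors of (1,1): (0,0)=B, (0,1)=B, (0,2)=B, (2,2)=R.
Same type (B): 3 of 4.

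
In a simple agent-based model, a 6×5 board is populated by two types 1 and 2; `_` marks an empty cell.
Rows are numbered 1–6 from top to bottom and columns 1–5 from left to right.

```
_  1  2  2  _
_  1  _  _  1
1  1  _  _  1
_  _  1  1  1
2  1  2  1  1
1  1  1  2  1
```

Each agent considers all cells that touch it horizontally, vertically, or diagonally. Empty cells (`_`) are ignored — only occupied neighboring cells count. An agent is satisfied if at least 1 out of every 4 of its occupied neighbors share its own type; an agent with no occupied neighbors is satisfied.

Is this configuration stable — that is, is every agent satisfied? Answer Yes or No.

Row 1: (1,2)1 1/2 ✓ · (1,3)2 1/3 ✓ · (1,4)2 1/2 ✓
Row 2: (2,2)1 3/4 ✓ · (2,5)1 1/2 ✓
Row 3: (3,1)1 2/2 ✓ · (3,2)1 3/3 ✓ · (3,5)1 3/3 ✓
Row 4: (4,3)1 4/5 ✓ · (4,4)1 5/6 ✓ · (4,5)1 4/4 ✓
Row 5: (5,1)2 0/3 ✗ · (5,2)1 4/6 ✓ · (5,3)2 1/7 ✗ · (5,4)1 6/8 ✓ · (5,5)1 4/5 ✓
Row 6: (6,1)1 2/3 ✓ · (6,2)1 3/5 ✓ · (6,3)1 3/5 ✓ · (6,4)2 1/5 ✗ · (6,5)1 2/3 ✓
For instance (5,1) has only 0/3 same-type neighbors, below 1/4.

No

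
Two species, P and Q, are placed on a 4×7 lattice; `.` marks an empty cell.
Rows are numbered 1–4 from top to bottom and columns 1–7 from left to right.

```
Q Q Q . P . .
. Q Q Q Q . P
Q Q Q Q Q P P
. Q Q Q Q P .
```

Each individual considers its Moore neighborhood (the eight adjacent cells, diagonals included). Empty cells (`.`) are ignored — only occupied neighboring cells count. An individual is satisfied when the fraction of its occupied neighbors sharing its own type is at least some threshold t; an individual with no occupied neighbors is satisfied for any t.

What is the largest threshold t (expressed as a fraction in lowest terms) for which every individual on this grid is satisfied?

Row 1: (1,1)Q 2/2 · (1,2)Q 4/4 · (1,3)Q 4/4 · (1,5)P 0/2
Row 2: (2,2)Q 7/7 · (2,3)Q 7/7 · (2,4)Q 6/7 · (2,5)Q 3/5 · (2,7)P 2/2
Row 3: (3,1)Q 3/3 · (3,2)Q 6/6 · (3,3)Q 8/8 · (3,4)Q 8/8 · (3,5)Q 5/7 · (3,6)P 3/6 · (3,7)P 3/3
Row 4: (4,2)Q 4/4 · (4,3)Q 5/5 · (4,4)Q 5/5 · (4,5)Q 3/5 · (4,6)P 2/4
The smallest same-type fraction is 0/2 at (1,5), which reduces to 0/1. Any threshold above that leaves this individual unsatisfied.

0/1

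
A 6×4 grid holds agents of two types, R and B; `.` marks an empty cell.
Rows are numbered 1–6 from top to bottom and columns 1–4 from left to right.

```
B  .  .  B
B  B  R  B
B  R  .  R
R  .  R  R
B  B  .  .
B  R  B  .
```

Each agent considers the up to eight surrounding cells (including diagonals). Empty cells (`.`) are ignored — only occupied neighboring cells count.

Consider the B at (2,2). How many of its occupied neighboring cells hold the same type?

3

Occupied neighbors of (2,2): (1,1)=B, (2,1)=B, (2,3)=R, (3,1)=B, (3,2)=R.
Same type (B): 3 of 5.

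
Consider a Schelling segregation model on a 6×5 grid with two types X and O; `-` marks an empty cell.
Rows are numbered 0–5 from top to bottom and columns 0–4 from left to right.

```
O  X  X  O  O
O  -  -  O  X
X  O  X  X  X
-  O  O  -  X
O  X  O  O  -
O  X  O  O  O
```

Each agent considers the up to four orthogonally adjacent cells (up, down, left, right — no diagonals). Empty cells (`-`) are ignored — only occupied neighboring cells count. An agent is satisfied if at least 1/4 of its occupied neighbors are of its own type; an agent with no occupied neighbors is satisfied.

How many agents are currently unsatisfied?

1

(0,0)O 1/2 ✓
(0,1)X 1/2 ✓
(0,2)X 1/2 ✓
(0,3)O 2/3 ✓
(0,4)O 1/2 ✓
(1,0)O 1/2 ✓
(1,3)O 1/3 ✓
(1,4)X 1/3 ✓
(2,0)X 0/2 ✗
(2,1)O 1/3 ✓
(2,2)X 1/3 ✓
(2,3)X 2/3 ✓
(2,4)X 3/3 ✓
(3,1)O 2/3 ✓
(3,2)O 2/3 ✓
(3,4)X 1/1 ✓
(4,0)O 1/2 ✓
(4,1)X 1/4 ✓
(4,2)O 3/4 ✓
(4,3)O 2/2 ✓
(5,0)O 1/2 ✓
(5,1)X 1/3 ✓
(5,2)O 2/3 ✓
(5,3)O 3/3 ✓
(5,4)O 1/1 ✓
Unsatisfied: (2,0) — 1 in total.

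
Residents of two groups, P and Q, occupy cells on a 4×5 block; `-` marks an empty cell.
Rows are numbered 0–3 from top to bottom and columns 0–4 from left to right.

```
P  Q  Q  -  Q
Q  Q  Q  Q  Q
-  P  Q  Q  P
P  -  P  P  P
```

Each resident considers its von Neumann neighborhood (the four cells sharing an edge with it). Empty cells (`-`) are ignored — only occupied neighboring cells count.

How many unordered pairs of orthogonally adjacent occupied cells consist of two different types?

Scan each occupied cell's neighbors to the right and below so each pair is counted once.
Row 0: P(0,0)–Q(0,1)≠ P(0,0)–Q(1,0)≠ Q(0,1)–Q(0,2)= Q(0,1)–Q(1,1)= Q(0,2)–Q(1,2)= Q(0,4)–Q(1,4)=  → 2/6 unlike.
Row 1: Q(1,0)–Q(1,1)= Q(1,1)–Q(1,2)= Q(1,1)–P(2,1)≠ Q(1,2)–Q(1,3)= Q(1,2)–Q(2,2)= Q(1,3)–Q(1,4)= Q(1,3)–Q(2,3)= Q(1,4)–P(2,4)≠  → 2/8 unlike.
Row 2: P(2,1)–Q(2,2)≠ Q(2,2)–Q(2,3)= Q(2,2)–P(3,2)≠ Q(2,3)–P(2,4)≠ Q(2,3)–P(3,3)≠ P(2,4)–P(3,4)=  → 4/6 unlike.
Row 3: P(3,2)–P(3,3)= P(3,3)–P(3,4)=  → 0/2 unlike.
Total adjacent occupied pairs: 22; unlike-type pairs: 8.

8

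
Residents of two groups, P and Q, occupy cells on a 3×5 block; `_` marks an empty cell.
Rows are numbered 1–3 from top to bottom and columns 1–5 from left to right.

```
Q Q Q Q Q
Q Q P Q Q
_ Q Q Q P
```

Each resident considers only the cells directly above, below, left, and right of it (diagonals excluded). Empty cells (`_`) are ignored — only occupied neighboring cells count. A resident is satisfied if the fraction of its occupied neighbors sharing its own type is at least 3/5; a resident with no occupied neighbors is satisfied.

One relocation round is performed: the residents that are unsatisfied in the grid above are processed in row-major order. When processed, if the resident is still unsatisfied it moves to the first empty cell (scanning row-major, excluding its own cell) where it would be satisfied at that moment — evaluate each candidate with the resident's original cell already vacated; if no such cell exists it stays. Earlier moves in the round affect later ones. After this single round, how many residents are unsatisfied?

2

Initially unsatisfied (in order): (2,3), (3,5).
  (2,3): no empty cell satisfies it; stays.
  (3,5): no empty cell satisfies it; stays.
Resulting grid:
Q Q Q Q Q
Q Q P Q Q
_ Q Q Q P
Unsatisfied now: (2,3), (3,5).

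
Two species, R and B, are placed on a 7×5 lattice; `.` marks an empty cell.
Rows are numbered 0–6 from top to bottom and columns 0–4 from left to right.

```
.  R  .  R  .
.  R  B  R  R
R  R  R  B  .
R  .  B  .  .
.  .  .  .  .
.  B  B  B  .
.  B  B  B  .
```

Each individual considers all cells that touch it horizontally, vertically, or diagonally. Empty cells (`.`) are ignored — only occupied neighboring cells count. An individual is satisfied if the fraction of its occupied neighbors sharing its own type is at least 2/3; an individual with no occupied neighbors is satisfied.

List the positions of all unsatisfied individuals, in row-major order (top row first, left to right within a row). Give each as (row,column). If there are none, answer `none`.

(0,1)R 1/2 ✗
(0,3)R 2/3 ✓
(1,1)R 4/5 ✓
(1,2)B 1/7 ✗
(1,3)R 3/5 ✗
(1,4)R 2/3 ✓
(2,0)R 3/3 ✓
(2,1)R 4/6 ✓
(2,2)R 3/6 ✗
(2,3)B 2/5 ✗
(3,0)R 2/2 ✓
(3,2)B 1/3 ✗
(5,1)B 3/3 ✓
(5,2)B 5/5 ✓
(5,3)B 3/3 ✓
(6,1)B 3/3 ✓
(6,2)B 5/5 ✓
(6,3)B 3/3 ✓

(0,1), (1,2), (1,3), (2,2), (2,3), (3,2)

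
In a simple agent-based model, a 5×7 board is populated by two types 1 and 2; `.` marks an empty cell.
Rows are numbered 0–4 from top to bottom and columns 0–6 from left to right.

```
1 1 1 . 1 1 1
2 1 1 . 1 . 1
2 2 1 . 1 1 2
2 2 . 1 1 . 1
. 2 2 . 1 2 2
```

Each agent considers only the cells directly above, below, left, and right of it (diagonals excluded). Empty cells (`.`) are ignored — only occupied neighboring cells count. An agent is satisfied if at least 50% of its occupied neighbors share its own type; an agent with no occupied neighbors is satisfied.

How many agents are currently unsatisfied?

3

(0,0)1 1/2 satisfied
(0,1)1 3/3 satisfied
(0,2)1 2/2 satisfied
(0,4)1 2/2 satisfied
(0,5)1 2/2 satisfied
(0,6)1 2/2 satisfied
(1,0)2 1/3 not
(1,1)1 2/4 satisfied
(1,2)1 3/3 satisfied
(1,4)1 2/2 satisfied
(1,6)1 1/2 satisfied
(2,0)2 3/3 satisfied
(2,1)2 2/4 satisfied
(2,2)1 1/2 satisfied
(2,4)1 3/3 satisfied
(2,5)1 1/2 satisfied
(2,6)2 0/3 not
(3,0)2 2/2 satisfied
(3,1)2 3/3 satisfied
(3,3)1 1/1 satisfied
(3,4)1 3/3 satisfied
(3,6)1 0/2 not
(4,1)2 2/2 satisfied
(4,2)2 1/1 satisfied
(4,4)1 1/2 satisfied
(4,5)2 1/2 satisfied
(4,6)2 1/2 satisfied
Unsatisfied: (1,0), (2,6), (3,6) — 3 in total.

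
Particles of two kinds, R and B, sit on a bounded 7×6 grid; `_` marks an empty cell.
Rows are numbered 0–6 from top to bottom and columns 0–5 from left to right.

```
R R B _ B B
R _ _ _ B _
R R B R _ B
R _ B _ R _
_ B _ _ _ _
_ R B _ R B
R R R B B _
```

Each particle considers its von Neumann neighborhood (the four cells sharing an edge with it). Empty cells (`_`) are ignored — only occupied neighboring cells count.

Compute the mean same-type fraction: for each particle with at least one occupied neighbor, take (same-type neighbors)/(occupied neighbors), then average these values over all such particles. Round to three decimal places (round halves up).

0.565

Row 0: (0,0)R 2/2 · (0,1)R 1/2 · (0,2)B 0/1 · (0,4)B 2/2 · (0,5)B 1/1
Row 1: (1,0)R 2/2 · (1,4)B 1/1
Row 2: (2,0)R 3/3 · (2,1)R 1/2 · (2,2)B 1/3 · (2,3)R 0/1 · (2,5)B — no occupied neighbors
Row 3: (3,0)R 1/1 · (3,2)B 1/1 · (3,4)R — no occupied neighbors
Row 4: (4,1)B 0/1
Row 5: (5,1)R 1/3 · (5,2)B 0/2 · (5,4)R 0/2 · (5,5)B 0/1
Row 6: (6,0)R 1/1 · (6,1)R 3/3 · (6,2)R 1/3 · (6,3)B 1/2 · (6,4)B 1/2
Sum over 23 particles: 2/2 + 1/2 + 0/1 + 2/2 + 1/1 + 2/2 + 1/1 + 3/3 + 1/2 + 1/3 + 0/1 + 1/1 + 1/1 + 0/1 + 1/3 + 0/2 + 0/2 + 0/1 + 1/1 + 3/3 + 1/3 + 1/2 + 1/2 = 13; mean = 13 ÷ 23 = 13/23 = 0.565217… → 0.565.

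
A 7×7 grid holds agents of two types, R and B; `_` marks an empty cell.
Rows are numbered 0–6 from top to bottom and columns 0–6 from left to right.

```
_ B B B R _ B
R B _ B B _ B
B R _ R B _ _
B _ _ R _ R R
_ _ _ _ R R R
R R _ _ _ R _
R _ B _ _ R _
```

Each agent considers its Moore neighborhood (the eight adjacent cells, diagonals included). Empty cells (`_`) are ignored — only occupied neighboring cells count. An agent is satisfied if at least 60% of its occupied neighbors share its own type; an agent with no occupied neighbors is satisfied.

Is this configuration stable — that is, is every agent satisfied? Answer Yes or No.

No

Row 0: (0,1)B 2/3 ✓ · (0,2)B 4/4 ✓ · (0,3)B 3/4 ✓ · (0,4)R 0/3 ✗ · (0,6)B 1/1 ✓
Row 1: (1,0)R 1/4 ✗ · (1,1)B 3/5 ✓ · (1,3)B 4/6 ✓ · (1,4)B 3/5 ✓ · (1,6)B 1/1 ✓
Row 2: (2,0)B 2/4 ✗ · (2,1)R 1/4 ✗ · (2,3)R 1/4 ✗ · (2,4)B 2/5 ✗
Row 3: (3,0)B 1/2 ✗ · (3,3)R 2/3 ✓ · (3,5)R 4/5 ✓ · (3,6)R 3/3 ✓
Row 4: (4,4)R 4/4 ✓ · (4,5)R 5/5 ✓ · (4,6)R 4/4 ✓
Row 5: (5,0)R 2/2 ✓ · (5,1)R 2/3 ✓ · (5,5)R 4/4 ✓
Row 6: (6,0)R 2/2 ✓ · (6,2)B 0/1 ✗ · (6,5)R 1/1 ✓
For instance (0,4) has only 0/3 same-type neighbors, below 3/5.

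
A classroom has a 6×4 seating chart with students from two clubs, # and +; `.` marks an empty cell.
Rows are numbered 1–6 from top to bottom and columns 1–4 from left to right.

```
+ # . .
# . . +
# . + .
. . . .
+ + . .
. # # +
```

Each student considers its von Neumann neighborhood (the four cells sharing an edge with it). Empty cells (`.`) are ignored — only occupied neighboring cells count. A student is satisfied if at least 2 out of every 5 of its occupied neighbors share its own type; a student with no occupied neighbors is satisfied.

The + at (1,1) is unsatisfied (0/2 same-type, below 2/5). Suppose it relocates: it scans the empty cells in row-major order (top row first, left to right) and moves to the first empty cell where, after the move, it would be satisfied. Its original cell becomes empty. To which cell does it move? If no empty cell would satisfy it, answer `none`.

(1,4)

Vacating (1,1). Empty cells in order:
  (1,3): 0/1 same-type → still unsatisfied.
  (1,4): 1/1 same-type → satisfied — stop here.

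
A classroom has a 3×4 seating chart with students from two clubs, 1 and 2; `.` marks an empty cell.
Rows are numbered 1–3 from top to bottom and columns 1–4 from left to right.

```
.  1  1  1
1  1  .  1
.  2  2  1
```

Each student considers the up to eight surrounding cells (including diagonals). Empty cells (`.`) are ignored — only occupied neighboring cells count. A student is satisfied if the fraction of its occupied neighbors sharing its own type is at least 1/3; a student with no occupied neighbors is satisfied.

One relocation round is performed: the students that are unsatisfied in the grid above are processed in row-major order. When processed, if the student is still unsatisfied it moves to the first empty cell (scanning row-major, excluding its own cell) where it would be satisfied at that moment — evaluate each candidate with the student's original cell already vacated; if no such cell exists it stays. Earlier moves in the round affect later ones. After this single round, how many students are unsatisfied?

Initially unsatisfied (in order): (3,3).
  (3,3) → (3,1).
Resulting grid:
. 1 1 1
1 1 . 1
2 2 . 1
All satisfied now.

0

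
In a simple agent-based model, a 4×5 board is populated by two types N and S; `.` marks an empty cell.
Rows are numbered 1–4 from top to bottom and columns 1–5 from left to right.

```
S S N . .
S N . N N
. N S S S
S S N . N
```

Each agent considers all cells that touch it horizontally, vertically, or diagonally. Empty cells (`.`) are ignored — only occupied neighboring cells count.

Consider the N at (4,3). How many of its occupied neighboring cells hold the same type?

Occupied neighbors of (4,3): (3,2)=N, (3,3)=S, (3,4)=S, (4,2)=S.
Same type (N): 1 of 4.

1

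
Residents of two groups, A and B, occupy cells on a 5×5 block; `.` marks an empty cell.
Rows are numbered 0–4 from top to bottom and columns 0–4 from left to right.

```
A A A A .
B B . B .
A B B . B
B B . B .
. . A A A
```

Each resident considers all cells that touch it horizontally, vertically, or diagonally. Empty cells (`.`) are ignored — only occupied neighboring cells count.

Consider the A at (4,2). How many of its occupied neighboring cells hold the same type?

Occupied neighbors of (4,2): (3,1)=B, (3,3)=B, (4,3)=A.
Same type (A): 1 of 3.

1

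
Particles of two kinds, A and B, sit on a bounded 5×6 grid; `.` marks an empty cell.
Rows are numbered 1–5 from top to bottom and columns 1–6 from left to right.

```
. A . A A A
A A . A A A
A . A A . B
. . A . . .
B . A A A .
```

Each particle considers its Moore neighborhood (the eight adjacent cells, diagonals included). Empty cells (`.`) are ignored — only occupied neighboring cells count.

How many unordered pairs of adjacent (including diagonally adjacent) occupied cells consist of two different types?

2

Scan each occupied cell's neighbors to the right and below (and the two forward diagonals) so each pair is counted once.
Row 1: A(1,2)–A(2,2)= A(1,2)–A(2,1)= A(1,4)–A(1,5)= A(1,4)–A(2,4)= A(1,4)–A(2,5)= A(1,5)–A(1,6)= A(1,5)–A(2,5)= A(1,5)–A(2,6)= A(1,5)–A(2,4)= A(1,6)–A(2,6)= A(1,6)–A(2,5)=  → 0/11 unlike.
Row 2: A(2,1)–A(2,2)= A(2,1)–A(3,1)= A(2,2)–A(3,3)= A(2,2)–A(3,1)= A(2,4)–A(2,5)= A(2,4)–A(3,4)= A(2,4)–A(3,3)= A(2,5)–A(2,6)= A(2,5)–B(3,6)≠ A(2,5)–A(3,4)= A(2,6)–B(3,6)≠  → 2/11 unlike.
Row 3: A(3,3)–A(3,4)= A(3,3)–A(4,3)= A(3,4)–A(4,3)=  → 0/3 unlike.
Row 4: A(4,3)–A(5,3)= A(4,3)–A(5,4)=  → 0/2 unlike.
Row 5: A(5,3)–A(5,4)= A(5,4)–A(5,5)=  → 0/2 unlike.
Total adjacent occupied pairs: 29; unlike-type pairs: 2.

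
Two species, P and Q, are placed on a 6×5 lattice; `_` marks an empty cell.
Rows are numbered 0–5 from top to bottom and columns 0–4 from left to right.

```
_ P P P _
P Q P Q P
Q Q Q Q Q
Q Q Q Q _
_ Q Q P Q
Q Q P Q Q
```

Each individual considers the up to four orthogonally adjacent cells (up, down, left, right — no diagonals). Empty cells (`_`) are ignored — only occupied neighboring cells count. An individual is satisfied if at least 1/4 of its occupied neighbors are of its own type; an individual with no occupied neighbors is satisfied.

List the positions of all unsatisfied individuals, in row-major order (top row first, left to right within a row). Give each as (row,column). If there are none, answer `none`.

(1,0), (1,4), (4,3), (5,2)

(0,1)P 1/2 ok
(0,2)P 3/3 ok
(0,3)P 1/2 ok
(1,0)P 0/2 unhappy
(1,1)Q 1/4 ok
(1,2)P 1/4 ok
(1,3)Q 1/4 ok
(1,4)P 0/2 unhappy
(2,0)Q 2/3 ok
(2,1)Q 4/4 ok
(2,2)Q 3/4 ok
(2,3)Q 4/4 ok
(2,4)Q 1/2 ok
(3,0)Q 2/2 ok
(3,1)Q 4/4 ok
(3,2)Q 4/4 ok
(3,3)Q 2/3 ok
(4,1)Q 3/3 ok
(4,2)Q 2/4 ok
(4,3)P 0/4 unhappy
(4,4)Q 1/2 ok
(5,0)Q 1/1 ok
(5,1)Q 2/3 ok
(5,2)P 0/3 unhappy
(5,3)Q 1/3 ok
(5,4)Q 2/2 ok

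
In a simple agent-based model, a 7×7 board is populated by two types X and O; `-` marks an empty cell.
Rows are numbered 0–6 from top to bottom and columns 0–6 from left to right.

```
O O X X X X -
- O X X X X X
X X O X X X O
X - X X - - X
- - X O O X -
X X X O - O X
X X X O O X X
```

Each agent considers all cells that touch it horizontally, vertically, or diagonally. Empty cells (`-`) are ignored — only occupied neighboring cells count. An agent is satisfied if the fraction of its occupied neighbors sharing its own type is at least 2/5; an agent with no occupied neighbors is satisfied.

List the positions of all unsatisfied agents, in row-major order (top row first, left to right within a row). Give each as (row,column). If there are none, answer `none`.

(2,2), (2,6), (4,3), (5,5)

Row 0: (0,0)O 2/2 ok · (0,1)O 2/4 ok · (0,2)X 3/5 ok · (0,3)X 5/5 ok · (0,4)X 5/5 ok · (0,5)X 4/4 ok
Row 1: (1,1)O 3/7 ok · (1,2)X 5/8 ok · (1,3)X 7/8 ok · (1,4)X 8/8 ok · (1,5)X 6/7 ok · (1,6)X 3/4 ok
Row 2: (2,0)X 2/3 ok · (2,1)X 4/6 ok · (2,2)O 1/7 unhappy · (2,3)X 6/7 ok · (2,4)X 6/6 ok · (2,5)X 5/6 ok · (2,6)O 0/4 unhappy
Row 3: (3,0)X 2/2 ok · (3,2)X 4/6 ok · (3,3)X 4/7 ok · (3,6)X 2/3 ok
Row 4: (4,2)X 4/6 ok · (4,3)O 2/6 unhappy · (4,4)O 3/5 ok · (4,5)X 2/4 ok
Row 5: (5,0)X 3/3 ok · (5,1)X 6/6 ok · (5,2)X 4/7 ok · (5,3)O 4/7 ok · (5,5)O 2/6 unhappy · (5,6)X 3/4 ok
Row 6: (6,0)X 3/3 ok · (6,1)X 5/5 ok · (6,2)X 3/5 ok · (6,3)O 2/4 ok · (6,4)O 3/4 ok · (6,5)X 2/4 ok · (6,6)X 2/3 ok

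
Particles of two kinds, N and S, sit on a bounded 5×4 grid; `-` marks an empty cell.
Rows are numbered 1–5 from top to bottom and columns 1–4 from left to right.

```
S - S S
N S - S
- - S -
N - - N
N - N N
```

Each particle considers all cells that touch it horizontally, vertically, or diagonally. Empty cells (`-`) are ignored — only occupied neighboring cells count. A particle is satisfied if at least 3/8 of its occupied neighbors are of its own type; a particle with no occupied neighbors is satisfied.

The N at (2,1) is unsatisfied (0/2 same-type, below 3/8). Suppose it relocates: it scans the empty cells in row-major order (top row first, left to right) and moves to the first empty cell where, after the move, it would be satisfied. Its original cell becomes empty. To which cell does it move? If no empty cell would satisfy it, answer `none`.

Vacating (2,1). Empty cells in order:
  (1,2): 0/3 same-type → still unsatisfied.
  (2,3): 0/5 same-type → still unsatisfied.
  (3,1): 1/2 same-type → satisfied — stop here.

(3,1)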